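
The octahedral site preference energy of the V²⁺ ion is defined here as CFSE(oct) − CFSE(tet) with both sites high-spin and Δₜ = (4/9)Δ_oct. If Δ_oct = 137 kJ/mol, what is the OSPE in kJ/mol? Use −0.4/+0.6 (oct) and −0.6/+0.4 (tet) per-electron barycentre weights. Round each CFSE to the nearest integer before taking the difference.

V²⁺: group 5, so d-count = 5 − 2 = 3.
Octahedral high-spin t2g^3 e_g^0: CFSE = -1.2 × 137 = -164 kJ/mol.
In a tetrahedral site the filling is e^2 t2^1: CFSE(tet) = -0.8Δₜ = -0.8 × (4/9)(137) = -49 kJ/mol.
OSPE = CFSE(oct) − CFSE(tet) = -164 − (-49) = -115 kJ/mol.

-115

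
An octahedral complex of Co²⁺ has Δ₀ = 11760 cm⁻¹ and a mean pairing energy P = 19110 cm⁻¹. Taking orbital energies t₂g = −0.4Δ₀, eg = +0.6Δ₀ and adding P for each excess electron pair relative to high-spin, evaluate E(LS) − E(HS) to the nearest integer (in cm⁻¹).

Co²⁺: group 9, so d-count = 9 − 2 = 7.
In the high-spin limit (t₂g⁵ eg²) the orbital term is -0.8Δ₀ = -9408 cm⁻¹, with no excess pairing.
Low-spin: t₂g⁶ eg¹, orbital CFSE = -1.8Δ₀ = -21168 cm⁻¹; plus 1 excess pair × P = +19110 cm⁻¹; total -2058 cm⁻¹.
Thus E(LS) − E(HS) = 7350 cm⁻¹.

7350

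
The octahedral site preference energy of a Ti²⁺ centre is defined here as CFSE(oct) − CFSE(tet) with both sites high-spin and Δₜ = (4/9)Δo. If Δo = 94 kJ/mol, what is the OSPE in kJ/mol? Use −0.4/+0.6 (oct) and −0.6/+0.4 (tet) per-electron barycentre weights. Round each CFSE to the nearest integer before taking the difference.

Ti is in group 4, so Ti²⁺ is d² (4 − 2 = 2).
In an octahedral site d² (HS) is t2g^2 e_g^0, giving CFSE(oct) = -0.8Δo = -75 kJ/mol.
Tetrahedral e^2 t2^0 gives -1.2Δₜ = -1.2 × (4/9) × 94 = -50 kJ/mol.
OSPE = -75 − (-50) = -25 kJ/mol.

-25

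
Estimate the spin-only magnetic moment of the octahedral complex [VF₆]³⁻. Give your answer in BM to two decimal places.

2.83 BM

Each F⁻ contributes -1; 6 × (-1) = -6. With overall charge -3, V is in the +3 oxidation state.
Group 5 minus oxidation state +3 gives a d² configuration for V³⁺.
Configuration: t2g^2 e_g^0 → 2 unpaired electrons.
μ(spin-only) = √[2(2+2)] = √8 ≈ 2.83 BM.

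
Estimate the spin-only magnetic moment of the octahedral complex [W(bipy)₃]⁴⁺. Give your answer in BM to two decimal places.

bipy is neutral, so the +4 overall charge sits on W: oxidation state +4.
Group 6 minus oxidation state +4 gives a d² configuration for W⁴⁺.
Configuration: t₂g² eg⁰ → 2 unpaired electrons.
μ(spin-only) = √[2(2+2)] = √8 ≈ 2.83 BM.

2.83 BM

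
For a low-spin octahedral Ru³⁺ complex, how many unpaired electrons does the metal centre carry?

1

Group 8 minus oxidation state +3 gives a d⁵ configuration for Ru³⁺.
Configuration: t₂g⁵ eg⁰, giving 1 unpaired electron.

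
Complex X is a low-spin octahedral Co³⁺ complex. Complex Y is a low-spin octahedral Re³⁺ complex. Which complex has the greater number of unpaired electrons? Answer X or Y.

X: Group 9 minus oxidation state +3 gives a d⁶ configuration for Co³⁺; t2g^6 e_g^0 → 0 unpaired.
Y: Re sits in group 7; removing 3 electrons leaves Re³⁺ with 7 − 3 = 4 d electrons; t₂g⁴ eg⁰ → 2 unpaired.
So Y has more unpaired electrons.

Y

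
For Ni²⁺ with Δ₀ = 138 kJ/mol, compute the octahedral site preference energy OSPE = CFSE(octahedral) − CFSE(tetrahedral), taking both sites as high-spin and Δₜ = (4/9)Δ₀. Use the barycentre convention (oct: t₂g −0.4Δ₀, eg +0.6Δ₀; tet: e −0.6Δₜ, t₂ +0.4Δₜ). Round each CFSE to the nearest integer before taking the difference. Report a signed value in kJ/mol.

-117

Group 10 minus oxidation state +2 gives a d⁸ configuration for Ni²⁺.
Octahedral (high-spin): t₂g⁶ eg², CFSE = 6(−0.4) + 2(+0.6) = -1.2Δ₀ = -1.2 × 138 = -166 kJ/mol.
In a tetrahedral site the filling is e⁴ t₂⁴: CFSE(tet) = -0.8Δₜ = -0.8 × (4/9)(138) = -49 kJ/mol.
OSPE = -166 − (-49) = -117 kJ/mol.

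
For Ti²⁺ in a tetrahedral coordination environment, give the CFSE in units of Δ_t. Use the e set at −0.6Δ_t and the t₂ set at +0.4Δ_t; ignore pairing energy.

-1.2 Δ_t

Group 4 minus oxidation state +2 gives a d² configuration for Ti²⁺.
Tetrahedral splitting is small, so the complex is high-spin.
Configuration: e² t₂⁰.
CFSE = 2(-0.6Δ_t) + 0(0.4Δ_t) = -1.2Δ_t + 0.0Δ_t = -1.2Δ_t.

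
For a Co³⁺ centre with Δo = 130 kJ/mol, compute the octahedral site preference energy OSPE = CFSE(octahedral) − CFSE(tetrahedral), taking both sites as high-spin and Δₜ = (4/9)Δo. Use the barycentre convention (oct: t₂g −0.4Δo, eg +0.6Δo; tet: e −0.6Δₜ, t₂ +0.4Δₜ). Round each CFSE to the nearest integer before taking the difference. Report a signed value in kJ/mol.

Group 9 minus oxidation state +3 gives a d⁶ configuration for Co³⁺.
Octahedral (high-spin): t2g^4 e_g^2, CFSE = 4(−0.4) + 2(+0.6) = -0.4Δo = -0.4 × 130 = -52 kJ/mol.
In a tetrahedral site the filling is e^3 t2^3: CFSE(tet) = -0.6Δₜ = -0.6 × (4/9)(130) = -35 kJ/mol.
OSPE = -52 − (-35) = -17 kJ/mol.

-17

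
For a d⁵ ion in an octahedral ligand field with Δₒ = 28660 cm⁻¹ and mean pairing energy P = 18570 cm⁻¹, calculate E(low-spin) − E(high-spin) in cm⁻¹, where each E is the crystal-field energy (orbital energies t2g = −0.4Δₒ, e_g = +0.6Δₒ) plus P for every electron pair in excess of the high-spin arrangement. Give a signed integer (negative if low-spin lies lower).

-20180

High-spin: t2g^3 e_g^2, CFSE = 0.0Δₒ = 0 cm⁻¹.
Low-spin: t2g^5 e_g^0, orbital CFSE = -2.0Δₒ = -57320 cm⁻¹; plus 2 excess pairs × P = +37140 cm⁻¹; total -20180 cm⁻¹.
The difference is -20180 − (0) = -20180 cm⁻¹, so low-spin lies lower.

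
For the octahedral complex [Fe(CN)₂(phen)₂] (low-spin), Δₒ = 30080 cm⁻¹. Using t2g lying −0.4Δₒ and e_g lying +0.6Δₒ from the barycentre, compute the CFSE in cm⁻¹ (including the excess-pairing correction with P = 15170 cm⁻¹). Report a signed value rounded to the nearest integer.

Ligand charges: 2×(-1) from CN⁻ and 2×(+0) from phen sum to -2; with overall charge +0, Fe is +2.
Fe²⁺: group 8, so d-count = 8 − 2 = 6.
Electron filling gives t2g^6 e_g^0.
CFSE(orbital) = 6×(-0.4Δₒ) + 0×(0.6Δₒ) = -2.4Δₒ; with Δₒ = 30080 cm⁻¹ that is -72192 cm⁻¹.
High-spin d⁶ would be t2g^4 e_g^2 with 1 pair; low-spin has 3, so 2 excess pairs cost +2P = +30340 cm⁻¹.
Combining: -72192 + 30340 = -41852 cm⁻¹.

-41852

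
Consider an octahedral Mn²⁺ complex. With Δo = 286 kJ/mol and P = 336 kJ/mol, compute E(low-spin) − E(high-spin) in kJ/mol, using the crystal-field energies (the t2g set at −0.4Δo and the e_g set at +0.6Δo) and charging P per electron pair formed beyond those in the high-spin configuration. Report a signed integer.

Group 7 minus oxidation state +2 gives a d⁵ configuration for Mn²⁺.
High-spin: t2g^3 e_g^2, CFSE = 0.0Δo = 0 kJ/mol.
For low-spin the configuration is t2g^5 e_g^0: orbital energy -2.0 × 286 = -572 kJ/mol, and 2 additional pairs relative to high-spin add 672 kJ/mol, giving 100 kJ/mol.
E(LS) − E(HS) = 100 − (0) = 100 kJ/mol.

100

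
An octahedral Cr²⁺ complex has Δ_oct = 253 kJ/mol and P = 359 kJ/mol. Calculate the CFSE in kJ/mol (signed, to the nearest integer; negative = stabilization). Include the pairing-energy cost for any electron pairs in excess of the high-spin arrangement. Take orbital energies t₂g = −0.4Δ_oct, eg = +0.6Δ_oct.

Cr is in group 6, so Cr²⁺ is d⁴ (6 − 2 = 4).
Δ_oct < P, so pairing is avoided: the ground state is high-spin.
Filling d⁴ accordingly: t₂g³ eg¹.
Orbital CFSE = -0.6Δ_oct = -0.6 × 253 = -152 kJ/mol.
High-spin has no excess pairs, so no pairing correction applies.

-152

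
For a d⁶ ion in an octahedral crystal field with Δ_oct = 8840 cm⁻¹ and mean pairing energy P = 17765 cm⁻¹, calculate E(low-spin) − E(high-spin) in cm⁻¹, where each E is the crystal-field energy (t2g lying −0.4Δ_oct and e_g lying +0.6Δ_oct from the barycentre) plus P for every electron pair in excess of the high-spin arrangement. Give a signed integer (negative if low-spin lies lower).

17850

High-spin d⁶ fills as t2g^4 e_g^2 with CFSE 4(−0.4) + 2(+0.6) = -0.4Δ_oct = -3536 cm⁻¹.
Low-spin: t2g^6 e_g^0, orbital CFSE = -2.4Δ_oct = -21216 cm⁻¹; plus 2 excess pairs × P = +35530 cm⁻¹; total 14314 cm⁻¹.
The difference is 14314 − (-3536) = 17850 cm⁻¹, so high-spin lies lower.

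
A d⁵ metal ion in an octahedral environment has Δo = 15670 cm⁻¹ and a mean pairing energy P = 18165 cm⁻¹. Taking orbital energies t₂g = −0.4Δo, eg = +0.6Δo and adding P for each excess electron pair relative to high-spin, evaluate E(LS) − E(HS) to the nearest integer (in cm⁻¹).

High-spin d⁵ fills as t₂g³ eg² with CFSE 3(−0.4) + 2(+0.6) = 0.0Δo = 0 cm⁻¹.
Low-spin: t₂g⁵ eg⁰, orbital CFSE = -2.0Δo = -31340 cm⁻¹; plus 2 excess pairs × P = +36330 cm⁻¹; total 4990 cm⁻¹.
E(LS) − E(HS) = 4990 − (0) = 4990 cm⁻¹.

4990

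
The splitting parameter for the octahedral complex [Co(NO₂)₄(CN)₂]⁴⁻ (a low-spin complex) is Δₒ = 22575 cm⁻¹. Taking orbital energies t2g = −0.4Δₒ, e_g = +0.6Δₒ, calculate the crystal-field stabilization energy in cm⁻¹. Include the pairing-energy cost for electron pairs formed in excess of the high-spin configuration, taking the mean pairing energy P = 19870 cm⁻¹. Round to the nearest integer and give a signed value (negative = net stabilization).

Ligand charges: 4×(-1) from NO₂⁻ and 2×(-1) from CN⁻ sum to -6; with overall charge -4, Co is +2.
Co sits in group 9; removing 2 electrons leaves Co²⁺ with 9 − 2 = 7 d electrons.
The d⁷ electrons fill as t2g^6 e_g^1.
CFSE(orbital) = 6×(-0.4Δₒ) + 1×(0.6Δₒ) = -1.8Δₒ; with Δₒ = 22575 cm⁻¹ that is -40635 cm⁻¹.
High-spin d⁷ would be t2g^5 e_g^2 with 2 pairs; low-spin has 3, so 1 excess pair costs +1P = +19870 cm⁻¹.
Combining: -40635 + 19870 = -20765 cm⁻¹.

-20765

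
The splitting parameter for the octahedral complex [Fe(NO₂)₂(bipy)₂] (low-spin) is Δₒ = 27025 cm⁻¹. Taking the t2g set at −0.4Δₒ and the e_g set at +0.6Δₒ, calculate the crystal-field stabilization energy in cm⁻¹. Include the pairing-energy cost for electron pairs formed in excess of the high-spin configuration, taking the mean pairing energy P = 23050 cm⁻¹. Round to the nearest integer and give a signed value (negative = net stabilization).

-18760

Ligand charges: 2×(-1) from NO₂⁻ and 2×(+0) from bipy sum to -2; with overall charge +0, Fe is +2.
Fe sits in group 8; removing 2 electrons leaves Fe²⁺ with 8 − 2 = 6 d electrons.
Electron filling gives t2g^6 e_g^0.
CFSE(orbital) = 6×(-0.4Δₒ) + 0×(0.6Δₒ) = -2.4Δₒ; with Δₒ = 27025 cm⁻¹ that is -64860 cm⁻¹.
Pairing penalty: 3 pairs vs 1 in the high-spin reference → 2 extra × P = 46100 cm⁻¹.
Combining: -64860 + 46100 = -18760 cm⁻¹.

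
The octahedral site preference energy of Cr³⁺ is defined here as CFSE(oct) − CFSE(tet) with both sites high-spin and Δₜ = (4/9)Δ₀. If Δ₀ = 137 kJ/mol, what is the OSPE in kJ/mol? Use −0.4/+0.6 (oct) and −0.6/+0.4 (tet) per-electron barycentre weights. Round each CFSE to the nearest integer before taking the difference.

-115

Cr sits in group 6; removing 3 electrons leaves Cr³⁺ with 6 − 3 = 3 d electrons.
In an octahedral site d³ (HS) is t₂g³ eg⁰, giving CFSE(oct) = -1.2Δ₀ = -164 kJ/mol.
Tetrahedral e² t₂¹ gives -0.8Δₜ = -0.8 × (4/9) × 137 = -49 kJ/mol.
Subtracting, OSPE = -164 − (-49) = -115 kJ/mol.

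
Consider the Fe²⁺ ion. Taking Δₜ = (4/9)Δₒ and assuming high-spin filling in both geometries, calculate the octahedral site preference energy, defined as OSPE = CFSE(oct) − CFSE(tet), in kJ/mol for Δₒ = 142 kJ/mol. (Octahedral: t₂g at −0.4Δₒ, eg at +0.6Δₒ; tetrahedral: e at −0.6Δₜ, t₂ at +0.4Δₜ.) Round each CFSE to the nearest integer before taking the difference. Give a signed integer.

Fe is in group 8, so Fe²⁺ is d⁶ (8 − 2 = 6).
Octahedral high-spin t₂g⁴ eg²: CFSE = -0.4 × 142 = -57 kJ/mol.
Tetrahedral e³ t₂³ gives -0.6Δₜ = -0.6 × (4/9) × 142 = -38 kJ/mol.
Subtracting, OSPE = -57 − (-38) = -19 kJ/mol.

-19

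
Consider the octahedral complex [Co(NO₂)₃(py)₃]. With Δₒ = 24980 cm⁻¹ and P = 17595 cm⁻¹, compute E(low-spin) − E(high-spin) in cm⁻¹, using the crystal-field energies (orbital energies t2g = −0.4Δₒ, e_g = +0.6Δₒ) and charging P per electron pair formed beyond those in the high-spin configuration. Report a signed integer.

-14770

Ligand charges: 3×(-1) from NO₂⁻ and 3×(+0) from py sum to -3; with overall charge +0, Co is +3.
Co³⁺: group 9, so d-count = 9 − 3 = 6.
High-spin d⁶ fills as t2g^4 e_g^2 with CFSE 4(−0.4) + 2(+0.6) = -0.4Δₒ = -9992 cm⁻¹.
Low-spin: t2g^6 e_g^0, orbital CFSE = -2.4Δₒ = -59952 cm⁻¹; plus 2 excess pairs × P = +35190 cm⁻¹; total -24762 cm⁻¹.
Thus E(LS) − E(HS) = -14770 cm⁻¹.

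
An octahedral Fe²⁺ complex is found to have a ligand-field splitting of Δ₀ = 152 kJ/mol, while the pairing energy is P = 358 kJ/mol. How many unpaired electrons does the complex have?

Fe sits in group 8; removing 2 electrons leaves Fe²⁺ with 8 − 2 = 6 d electrons.
With Δ₀ < P the complex is high-spin.
Filling d⁶ accordingly: t₂g⁴ eg².
Unpaired electrons: 4.

4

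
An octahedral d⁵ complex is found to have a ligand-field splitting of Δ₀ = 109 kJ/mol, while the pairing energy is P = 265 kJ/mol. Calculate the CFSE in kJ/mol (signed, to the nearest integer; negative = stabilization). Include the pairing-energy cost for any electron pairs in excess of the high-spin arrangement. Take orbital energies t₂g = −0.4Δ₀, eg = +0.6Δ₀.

0

Δ₀ < P, so pairing is avoided: the ground state is high-spin.
Filling d⁵ accordingly: t₂g³ eg².
Orbital CFSE = 0.0Δ₀ = 0.0 × 109 = 0 kJ/mol.
High-spin has no excess pairs, so no pairing correction applies.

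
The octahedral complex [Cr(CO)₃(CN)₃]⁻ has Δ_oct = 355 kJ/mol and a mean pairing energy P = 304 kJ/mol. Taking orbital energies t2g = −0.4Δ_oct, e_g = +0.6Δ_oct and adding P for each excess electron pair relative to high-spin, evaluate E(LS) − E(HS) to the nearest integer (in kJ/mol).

Ligand charges: 3×(+0) from CO and 3×(-1) from CN⁻ sum to -3; with overall charge -1, Cr is +2.
Cr²⁺: group 6, so d-count = 6 − 2 = 4.
In the high-spin limit (t2g^3 e_g^1) the orbital term is -0.6Δ_oct = -213 kJ/mol, with no excess pairing.
Low-spin: t2g^4 e_g^0, orbital CFSE = -1.6Δ_oct = -568 kJ/mol; plus 1 excess pair × P = +304 kJ/mol; total -264 kJ/mol.
E(LS) − E(HS) = -264 − (-213) = -51 kJ/mol.

-51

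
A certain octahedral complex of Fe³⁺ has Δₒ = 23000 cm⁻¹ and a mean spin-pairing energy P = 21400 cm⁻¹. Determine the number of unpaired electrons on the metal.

Group 8 minus oxidation state +3 gives a d⁵ configuration for Fe³⁺.
Since Δₒ = 23000 cm⁻¹ > P = 21400 cm⁻¹, the complex adopts the low-spin configuration.
Filling d⁵ accordingly: t₂g⁵ eg⁰.
Unpaired electrons: 1.

1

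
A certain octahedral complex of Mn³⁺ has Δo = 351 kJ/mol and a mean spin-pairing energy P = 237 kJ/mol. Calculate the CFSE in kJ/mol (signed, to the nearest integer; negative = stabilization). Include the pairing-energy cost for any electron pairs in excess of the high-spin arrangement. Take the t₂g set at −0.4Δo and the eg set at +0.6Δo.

Mn sits in group 7; removing 3 electrons leaves Mn³⁺ with 7 − 3 = 4 d electrons.
Since Δo = 351 kJ/mol > P = 237 kJ/mol, the complex adopts the low-spin configuration.
Filling d⁴ accordingly: t₂g⁴ eg⁰.
Orbital CFSE = -1.6Δo = -1.6 × 351 = -562 kJ/mol.
Excess pairs vs high-spin: 1 − 0 = 1; pairing cost = +237 kJ/mol.
Net CFSE = -562 + 237 = -325 kJ/mol.

-325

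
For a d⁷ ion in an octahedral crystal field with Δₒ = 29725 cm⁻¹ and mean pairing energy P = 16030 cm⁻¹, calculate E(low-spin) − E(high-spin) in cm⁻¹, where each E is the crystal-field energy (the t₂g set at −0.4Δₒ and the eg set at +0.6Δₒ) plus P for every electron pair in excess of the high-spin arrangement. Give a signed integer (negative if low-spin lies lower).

-13695

In the high-spin limit (t₂g⁵ eg²) the orbital term is -0.8Δₒ = -23780 cm⁻¹, with no excess pairing.
Low-spin: t₂g⁶ eg¹, orbital CFSE = -1.8Δₒ = -53505 cm⁻¹; plus 1 excess pair × P = +16030 cm⁻¹; total -37475 cm⁻¹.
Thus E(LS) − E(HS) = -13695 cm⁻¹.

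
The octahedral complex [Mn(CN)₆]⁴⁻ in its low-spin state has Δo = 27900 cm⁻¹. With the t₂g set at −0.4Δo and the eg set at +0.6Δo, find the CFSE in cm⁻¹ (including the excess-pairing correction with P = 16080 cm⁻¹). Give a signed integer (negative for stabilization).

Each CN⁻ contributes -1; 6 × (-1) = -6. With overall charge -4, Mn is in the +2 oxidation state.
Mn²⁺: group 7, so d-count = 7 − 2 = 5.
The d⁵ electrons fill as t₂g⁵ eg⁰.
Orbital CFSE = 5(-0.4) + 0(0.6) = -2.0Δo = -2.0 × 27900 = -55800 cm⁻¹.
High-spin d⁵ would be t₂g³ eg² with 0 pairs; low-spin has 2, so 2 excess pairs cost +2P = +32160 cm⁻¹.
Net CFSE = -55800 + 32160 = -23640 cm⁻¹.

-23640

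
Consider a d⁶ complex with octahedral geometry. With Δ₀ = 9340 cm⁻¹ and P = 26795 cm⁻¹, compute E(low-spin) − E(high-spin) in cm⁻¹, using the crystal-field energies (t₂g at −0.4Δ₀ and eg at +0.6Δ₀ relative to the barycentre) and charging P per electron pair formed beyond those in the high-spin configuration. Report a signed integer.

34910

In the high-spin limit (t₂g⁴ eg²) the orbital term is -0.4Δ₀ = -3736 cm⁻¹, with no excess pairing.
For low-spin the configuration is t₂g⁶ eg⁰: orbital energy -2.4 × 9340 = -22416 cm⁻¹, and 2 additional pairs relative to high-spin add 53590 cm⁻¹, giving 31174 cm⁻¹.
The difference is 31174 − (-3736) = 34910 cm⁻¹, so high-spin lies lower.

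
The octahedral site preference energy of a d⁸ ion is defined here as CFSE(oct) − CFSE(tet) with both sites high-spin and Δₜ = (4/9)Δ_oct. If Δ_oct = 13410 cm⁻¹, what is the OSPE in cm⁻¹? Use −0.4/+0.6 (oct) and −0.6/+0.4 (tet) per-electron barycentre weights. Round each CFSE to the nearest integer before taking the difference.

-11324

In an octahedral site d⁸ (HS) is t₂g⁶ eg², giving CFSE(oct) = -1.2Δ_oct = -16092 cm⁻¹.
In a tetrahedral site the filling is e⁴ t₂⁴: CFSE(tet) = -0.8Δₜ = -0.8 × (4/9)(13410) = -4768 cm⁻¹.
OSPE = -16092 − (-4768) = -11324 cm⁻¹.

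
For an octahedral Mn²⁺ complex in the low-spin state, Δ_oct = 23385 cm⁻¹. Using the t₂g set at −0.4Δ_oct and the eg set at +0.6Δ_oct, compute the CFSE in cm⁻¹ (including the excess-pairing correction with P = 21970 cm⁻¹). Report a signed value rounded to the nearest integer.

-2830

Mn sits in group 7; removing 2 electrons leaves Mn²⁺ with 7 − 2 = 5 d electrons.
Electron filling gives t₂g⁵ eg⁰.
The orbital stabilization is -2.0Δ_oct = -2.0 × 23385 = -46770 cm⁻¹.
High-spin d⁵ would be t₂g³ eg² with 0 pairs; low-spin has 2, so 2 excess pairs cost +2P = +43940 cm⁻¹.
Combining: -46770 + 43940 = -2830 cm⁻¹.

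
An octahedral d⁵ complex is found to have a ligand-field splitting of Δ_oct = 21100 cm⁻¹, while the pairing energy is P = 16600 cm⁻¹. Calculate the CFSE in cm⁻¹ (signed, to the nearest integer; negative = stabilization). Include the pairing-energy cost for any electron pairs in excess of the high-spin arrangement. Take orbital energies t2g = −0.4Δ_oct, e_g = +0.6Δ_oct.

With Δ_oct > P the complex is low-spin.
Filling d⁵ accordingly: t2g^5 e_g^0.
Orbital CFSE = -2.0Δ_oct = -2.0 × 21100 = -42200 cm⁻¹.
Excess pairs vs high-spin: 2 − 0 = 2; pairing cost = +33200 cm⁻¹.
Net CFSE = -42200 + 33200 = -9000 cm⁻¹.

-9000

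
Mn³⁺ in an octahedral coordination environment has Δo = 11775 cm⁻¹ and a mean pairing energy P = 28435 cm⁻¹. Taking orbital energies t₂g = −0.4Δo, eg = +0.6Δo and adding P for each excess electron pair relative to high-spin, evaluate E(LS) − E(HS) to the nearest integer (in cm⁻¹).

Mn³⁺: group 7, so d-count = 7 − 3 = 4.
High-spin d⁴ fills as t₂g³ eg¹ with CFSE 3(−0.4) + 1(+0.6) = -0.6Δo = -7065 cm⁻¹.
For low-spin the configuration is t₂g⁴ eg⁰: orbital energy -1.6 × 11775 = -18840 cm⁻¹, and 1 additional pair relative to high-spin adds 28435 cm⁻¹, giving 9595 cm⁻¹.
E(LS) − E(HS) = 9595 − (-7065) = 16660 cm⁻¹.

16660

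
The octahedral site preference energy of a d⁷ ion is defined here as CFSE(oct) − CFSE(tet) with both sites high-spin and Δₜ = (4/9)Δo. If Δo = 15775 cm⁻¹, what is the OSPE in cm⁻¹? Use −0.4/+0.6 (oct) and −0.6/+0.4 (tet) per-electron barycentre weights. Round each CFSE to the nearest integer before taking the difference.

-4207

Octahedral (high-spin): t2g^5 e_g^2, CFSE = 5(−0.4) + 2(+0.6) = -0.8Δo = -0.8 × 15775 = -12620 cm⁻¹.
Tetrahedral e^4 t2^3 gives -1.2Δₜ = -1.2 × (4/9) × 15775 = -8413 cm⁻¹.
OSPE = CFSE(oct) − CFSE(tet) = -12620 − (-8413) = -4207 cm⁻¹.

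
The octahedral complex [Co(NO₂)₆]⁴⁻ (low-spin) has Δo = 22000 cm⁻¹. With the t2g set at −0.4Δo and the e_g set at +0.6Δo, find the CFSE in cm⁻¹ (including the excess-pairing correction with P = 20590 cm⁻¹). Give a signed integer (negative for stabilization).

-19010

Each NO₂⁻ contributes -1; 6 × (-1) = -6. With overall charge -4, Co is in the +2 oxidation state.
Group 9 minus oxidation state +2 gives a d⁷ configuration for Co²⁺.
Configuration: t2g^6 e_g^1.
CFSE(orbital) = 6×(-0.4Δo) + 1×(0.6Δo) = -1.8Δo; with Δo = 22000 cm⁻¹ that is -39600 cm⁻¹.
High-spin d⁷ would be t2g^5 e_g^2 with 2 pairs; low-spin has 3, so 1 excess pair costs +1P = +20590 cm⁻¹.
Overall CFSE = -39600 + 20590 = -19010 cm⁻¹.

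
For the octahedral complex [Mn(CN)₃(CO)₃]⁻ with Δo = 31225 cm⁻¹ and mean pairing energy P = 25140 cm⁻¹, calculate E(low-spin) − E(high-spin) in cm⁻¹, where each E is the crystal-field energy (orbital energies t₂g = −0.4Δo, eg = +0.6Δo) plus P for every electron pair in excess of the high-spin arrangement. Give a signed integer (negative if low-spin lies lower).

Ligand charges: 3×(-1) from CN⁻ and 3×(+0) from CO sum to -3; with overall charge -1, Mn is +2.
Mn²⁺: group 7, so d-count = 7 − 2 = 5.
In the high-spin limit (t₂g³ eg²) the orbital term is 0.0Δo = 0 cm⁻¹, with no excess pairing.
Low-spin t₂g⁵ eg⁰ gives -2.0Δo = -62450 cm⁻¹, but forming 2 extra pairs costs 2P = 50280 cm⁻¹, so E(LS) = -62450 + 50280 = -12170 cm⁻¹.
E(LS) − E(HS) = -12170 − (0) = -12170 cm⁻¹.

-12170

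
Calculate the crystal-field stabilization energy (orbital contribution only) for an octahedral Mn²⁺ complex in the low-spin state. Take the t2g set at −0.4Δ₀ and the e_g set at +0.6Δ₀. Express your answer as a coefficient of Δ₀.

-2.0 Δ₀

Mn sits in group 7; removing 2 electrons leaves Mn²⁺ with 7 − 2 = 5 d electrons.
Configuration: t2g^5 e_g^0.
CFSE = 5(-0.4Δ₀) + 0(0.6Δ₀) = -2.0Δ₀ + 0.0Δ₀ = -2.0Δ₀.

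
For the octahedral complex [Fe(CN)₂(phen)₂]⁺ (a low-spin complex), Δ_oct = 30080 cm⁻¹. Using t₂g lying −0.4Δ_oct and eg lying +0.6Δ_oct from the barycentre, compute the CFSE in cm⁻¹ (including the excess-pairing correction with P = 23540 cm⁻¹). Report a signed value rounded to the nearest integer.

Ligand charges: 2×(-1) from CN⁻ and 2×(+0) from phen sum to -2; with overall charge +1, Fe is +3.
Fe sits in group 8; removing 3 electrons leaves Fe³⁺ with 8 − 3 = 5 d electrons.
Configuration: t₂g⁵ eg⁰.
Orbital CFSE = 5(-0.4) + 0(0.6) = -2.0Δ_oct = -2.0 × 30080 = -60160 cm⁻¹.
Relative to high-spin t₂g³ eg² (0 paired), the low-spin configuration has 2 additional pairs, contributing +2 × 23540 = +47080 cm⁻¹.
Overall CFSE = -60160 + 47080 = -13080 cm⁻¹.

-13080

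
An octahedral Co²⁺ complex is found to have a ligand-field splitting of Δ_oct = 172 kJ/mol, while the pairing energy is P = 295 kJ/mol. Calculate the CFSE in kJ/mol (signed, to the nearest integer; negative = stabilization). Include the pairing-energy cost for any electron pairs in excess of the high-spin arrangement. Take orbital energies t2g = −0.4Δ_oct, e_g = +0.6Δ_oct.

Group 9 minus oxidation state +2 gives a d⁷ configuration for Co²⁺.
Since Δ_oct = 172 kJ/mol < P = 295 kJ/mol, the complex adopts the high-spin configuration.
Configuration: t2g^5 e_g^2.
Orbital CFSE = -0.8Δ_oct = -0.8 × 172 = -138 kJ/mol.
High-spin has no excess pairs, so no pairing correction applies.

-138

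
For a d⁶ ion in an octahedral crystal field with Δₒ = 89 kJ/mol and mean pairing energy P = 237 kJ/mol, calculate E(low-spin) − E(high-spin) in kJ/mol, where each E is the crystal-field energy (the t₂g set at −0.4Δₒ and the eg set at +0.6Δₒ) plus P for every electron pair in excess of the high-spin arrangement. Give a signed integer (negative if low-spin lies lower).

296

In the high-spin limit (t₂g⁴ eg²) the orbital term is -0.4Δₒ = -36 kJ/mol, with no excess pairing.
Low-spin: t₂g⁶ eg⁰, orbital CFSE = -2.4Δₒ = -214 kJ/mol; plus 2 excess pairs × P = +474 kJ/mol; total 260 kJ/mol.
Thus E(LS) − E(HS) = 296 kJ/mol.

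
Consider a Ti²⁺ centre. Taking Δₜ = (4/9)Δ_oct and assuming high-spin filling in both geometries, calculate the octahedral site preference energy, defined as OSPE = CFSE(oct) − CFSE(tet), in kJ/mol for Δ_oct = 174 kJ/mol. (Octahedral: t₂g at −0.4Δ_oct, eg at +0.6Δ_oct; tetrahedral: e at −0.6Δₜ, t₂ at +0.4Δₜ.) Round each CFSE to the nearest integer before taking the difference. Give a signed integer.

Ti²⁺: group 4, so d-count = 4 − 2 = 2.
In an octahedral site d² (HS) is t2g^2 e_g^0, giving CFSE(oct) = -0.8Δ_oct = -139 kJ/mol.
Tetrahedral: e^2 t2^0, CFSE = 2(−0.6) + 0(+0.4) = -1.2Δₜ = -1.2 × (4/9) × 174 = -93 kJ/mol.
OSPE = CFSE(oct) − CFSE(tet) = -139 − (-93) = -46 kJ/mol.

-46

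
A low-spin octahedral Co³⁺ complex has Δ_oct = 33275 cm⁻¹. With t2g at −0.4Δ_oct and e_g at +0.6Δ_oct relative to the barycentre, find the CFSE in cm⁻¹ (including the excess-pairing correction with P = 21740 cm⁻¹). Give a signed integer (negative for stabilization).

-36380

Co sits in group 9; removing 3 electrons leaves Co³⁺ with 9 − 3 = 6 d electrons.
The d⁶ electrons fill as t2g^6 e_g^0.
Orbital CFSE = 6(-0.4) + 0(0.6) = -2.4Δ_oct = -2.4 × 33275 = -79860 cm⁻¹.
Relative to high-spin t2g^4 e_g^2 (1 paired), the low-spin configuration has 2 additional pairs, contributing +2 × 21740 = +43480 cm⁻¹.
Net CFSE = -79860 + 43480 = -36380 cm⁻¹.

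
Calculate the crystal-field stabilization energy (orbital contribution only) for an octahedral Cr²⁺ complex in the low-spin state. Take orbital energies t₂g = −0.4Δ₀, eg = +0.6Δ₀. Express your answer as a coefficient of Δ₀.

Group 6 minus oxidation state +2 gives a d⁴ configuration for Cr²⁺.
Configuration: t₂g⁴ eg⁰.
CFSE = 4(-0.4Δ₀) + 0(0.6Δ₀) = -1.6Δ₀ + 0.0Δ₀ = -1.6Δ₀.

-1.6 Δ₀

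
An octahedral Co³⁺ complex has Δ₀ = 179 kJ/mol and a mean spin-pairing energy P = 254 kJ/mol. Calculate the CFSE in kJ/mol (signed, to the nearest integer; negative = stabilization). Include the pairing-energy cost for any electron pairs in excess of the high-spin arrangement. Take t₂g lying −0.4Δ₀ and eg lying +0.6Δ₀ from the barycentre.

Group 9 minus oxidation state +3 gives a d⁶ configuration for Co³⁺.
Since Δ₀ = 179 kJ/mol < P = 254 kJ/mol, the complex adopts the high-spin configuration.
Configuration: t₂g⁴ eg².
Orbital CFSE = -0.4Δ₀ = -0.4 × 179 = -72 kJ/mol.
High-spin has no excess pairs, so no pairing correction applies.

-72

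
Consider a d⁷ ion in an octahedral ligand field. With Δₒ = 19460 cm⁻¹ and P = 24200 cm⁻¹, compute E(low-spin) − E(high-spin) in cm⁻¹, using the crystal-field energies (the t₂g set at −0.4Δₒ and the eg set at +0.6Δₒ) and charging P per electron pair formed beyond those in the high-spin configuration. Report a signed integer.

4740

High-spin d⁷ fills as t₂g⁵ eg² with CFSE 5(−0.4) + 2(+0.6) = -0.8Δₒ = -15568 cm⁻¹.
Low-spin t₂g⁶ eg¹ gives -1.8Δₒ = -35028 cm⁻¹, but forming 1 extra pair costs 1P = 24200 cm⁻¹, so E(LS) = -35028 + 24200 = -10828 cm⁻¹.
E(LS) − E(HS) = -10828 − (-15568) = 4740 cm⁻¹.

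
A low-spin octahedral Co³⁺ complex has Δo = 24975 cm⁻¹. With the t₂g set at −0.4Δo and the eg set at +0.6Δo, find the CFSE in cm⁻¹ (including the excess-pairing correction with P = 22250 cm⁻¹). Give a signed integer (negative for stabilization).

-15440

Co is in group 9, so Co³⁺ is d⁶ (9 − 3 = 6).
The d⁶ electrons fill as t₂g⁶ eg⁰.
CFSE(orbital) = 6×(-0.4Δo) + 0×(0.6Δo) = -2.4Δo; with Δo = 24975 cm⁻¹ that is -59940 cm⁻¹.
Relative to high-spin t₂g⁴ eg² (1 paired), the low-spin configuration has 2 additional pairs, contributing +2 × 22250 = +44500 cm⁻¹.
Overall CFSE = -59940 + 44500 = -15440 cm⁻¹.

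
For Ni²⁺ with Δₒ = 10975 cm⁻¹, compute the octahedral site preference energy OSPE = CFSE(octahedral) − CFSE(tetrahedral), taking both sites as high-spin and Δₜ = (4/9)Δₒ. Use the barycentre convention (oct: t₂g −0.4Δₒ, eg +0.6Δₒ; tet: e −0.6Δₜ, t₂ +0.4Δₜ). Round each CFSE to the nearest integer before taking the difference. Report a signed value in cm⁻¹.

Ni²⁺: group 10, so d-count = 10 − 2 = 8.
Octahedral high-spin t2g^6 e_g^2: CFSE = -1.2 × 10975 = -13170 cm⁻¹.
Tetrahedral: e^4 t2^4, CFSE = 4(−0.6) + 4(+0.4) = -0.8Δₜ = -0.8 × (4/9) × 10975 = -3902 cm⁻¹.
Subtracting, OSPE = -13170 − (-3902) = -9268 cm⁻¹.

-9268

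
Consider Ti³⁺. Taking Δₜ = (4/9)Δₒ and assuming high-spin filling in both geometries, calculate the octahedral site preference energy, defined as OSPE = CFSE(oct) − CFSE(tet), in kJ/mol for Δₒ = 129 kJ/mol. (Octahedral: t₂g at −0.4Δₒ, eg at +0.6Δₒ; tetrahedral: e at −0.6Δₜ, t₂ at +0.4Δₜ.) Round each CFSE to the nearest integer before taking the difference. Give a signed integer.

-18

Ti³⁺: group 4, so d-count = 4 − 3 = 1.
Octahedral high-spin t₂g¹ eg⁰: CFSE = -0.4 × 129 = -52 kJ/mol.
Tetrahedral e¹ t₂⁰ gives -0.6Δₜ = -0.6 × (4/9) × 129 = -34 kJ/mol.
OSPE = -52 − (-34) = -18 kJ/mol.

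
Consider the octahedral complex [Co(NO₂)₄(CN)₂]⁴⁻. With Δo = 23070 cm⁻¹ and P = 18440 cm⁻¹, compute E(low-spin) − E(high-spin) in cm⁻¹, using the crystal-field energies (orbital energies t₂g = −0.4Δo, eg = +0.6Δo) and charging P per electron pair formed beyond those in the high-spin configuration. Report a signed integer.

Ligand charges: 4×(-1) from NO₂⁻ and 2×(-1) from CN⁻ sum to -6; with overall charge -4, Co is +2.
Co²⁺: group 9, so d-count = 9 − 2 = 7.
High-spin: t₂g⁵ eg², CFSE = -0.8Δo = -18456 cm⁻¹.
Low-spin: t₂g⁶ eg¹, orbital CFSE = -1.8Δo = -41526 cm⁻¹; plus 1 excess pair × P = +18440 cm⁻¹; total -23086 cm⁻¹.
E(LS) − E(HS) = -23086 − (-18456) = -4630 cm⁻¹.

-4630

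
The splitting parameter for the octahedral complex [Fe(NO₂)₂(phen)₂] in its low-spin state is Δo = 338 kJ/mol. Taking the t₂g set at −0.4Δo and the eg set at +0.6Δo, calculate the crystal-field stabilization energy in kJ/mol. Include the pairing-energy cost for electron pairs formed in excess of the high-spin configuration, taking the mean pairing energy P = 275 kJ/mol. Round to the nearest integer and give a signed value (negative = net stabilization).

-261

Ligand charges: 2×(-1) from NO₂⁻ and 2×(+0) from phen sum to -2; with overall charge +0, Fe is +2.
Fe is in group 8, so Fe²⁺ is d⁶ (8 − 2 = 6).
Configuration: t₂g⁶ eg⁰.
The orbital stabilization is -2.4Δo = -2.4 × 338 = -811 kJ/mol.
Relative to high-spin t₂g⁴ eg² (1 paired), the low-spin configuration has 2 additional pairs, contributing +2 × 275 = +550 kJ/mol.
Combining: -811 + 550 = -261 kJ/mol.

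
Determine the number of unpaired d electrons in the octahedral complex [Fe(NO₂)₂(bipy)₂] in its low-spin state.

Ligand charges: 2×(-1) from NO₂⁻ and 2×(+0) from bipy sum to -2; with overall charge +0, Fe is +2.
Fe is in group 8, so Fe²⁺ is d⁶ (8 − 2 = 6).
Configuration: t2g^6 e_g^0, giving 0 unpaired electrons.

0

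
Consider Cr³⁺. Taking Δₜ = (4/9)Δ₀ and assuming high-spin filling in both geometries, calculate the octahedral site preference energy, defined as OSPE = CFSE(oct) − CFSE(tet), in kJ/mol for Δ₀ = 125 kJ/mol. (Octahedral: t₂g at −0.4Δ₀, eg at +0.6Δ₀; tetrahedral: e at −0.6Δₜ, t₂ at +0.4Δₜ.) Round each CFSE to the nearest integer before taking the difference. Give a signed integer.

Cr is in group 6, so Cr³⁺ is d³ (6 − 3 = 3).
Octahedral high-spin t₂g³ eg⁰: CFSE = -1.2 × 125 = -150 kJ/mol.
Tetrahedral e² t₂¹ gives -0.8Δₜ = -0.8 × (4/9) × 125 = -44 kJ/mol.
Subtracting, OSPE = -150 − (-44) = -106 kJ/mol.

-106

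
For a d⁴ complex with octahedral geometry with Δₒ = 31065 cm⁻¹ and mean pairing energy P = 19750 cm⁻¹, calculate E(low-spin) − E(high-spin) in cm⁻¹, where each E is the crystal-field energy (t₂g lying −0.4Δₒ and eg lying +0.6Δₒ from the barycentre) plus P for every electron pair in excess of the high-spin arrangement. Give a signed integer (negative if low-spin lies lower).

-11315

High-spin d⁴ fills as t₂g³ eg¹ with CFSE 3(−0.4) + 1(+0.6) = -0.6Δₒ = -18639 cm⁻¹.
Low-spin t₂g⁴ eg⁰ gives -1.6Δₒ = -49704 cm⁻¹, but forming 1 extra pair costs 1P = 19750 cm⁻¹, so E(LS) = -49704 + 19750 = -29954 cm⁻¹.
The difference is -29954 − (-18639) = -11315 cm⁻¹, so low-spin lies lower.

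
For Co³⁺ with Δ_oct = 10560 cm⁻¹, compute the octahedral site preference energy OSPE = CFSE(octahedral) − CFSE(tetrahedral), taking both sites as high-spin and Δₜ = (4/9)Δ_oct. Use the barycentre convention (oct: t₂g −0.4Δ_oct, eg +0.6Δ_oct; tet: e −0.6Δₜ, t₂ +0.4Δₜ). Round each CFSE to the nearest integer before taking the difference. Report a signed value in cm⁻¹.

-1408

Co is in group 9, so Co³⁺ is d⁶ (9 − 3 = 6).
Octahedral high-spin t₂g⁴ eg²: CFSE = -0.4 × 10560 = -4224 cm⁻¹.
In a tetrahedral site the filling is e³ t₂³: CFSE(tet) = -0.6Δₜ = -0.6 × (4/9)(10560) = -2816 cm⁻¹.
OSPE = CFSE(oct) − CFSE(tet) = -4224 − (-2816) = -1408 cm⁻¹.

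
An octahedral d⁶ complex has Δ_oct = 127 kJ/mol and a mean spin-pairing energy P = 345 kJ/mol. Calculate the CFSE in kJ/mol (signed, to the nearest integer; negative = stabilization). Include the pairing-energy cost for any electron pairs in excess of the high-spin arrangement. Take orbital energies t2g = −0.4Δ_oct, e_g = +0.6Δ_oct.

With Δ_oct < P the complex is high-spin.
Configuration: t2g^4 e_g^2.
Orbital CFSE = -0.4Δ_oct = -0.4 × 127 = -51 kJ/mol.
High-spin has no excess pairs, so no pairing correction applies.

-51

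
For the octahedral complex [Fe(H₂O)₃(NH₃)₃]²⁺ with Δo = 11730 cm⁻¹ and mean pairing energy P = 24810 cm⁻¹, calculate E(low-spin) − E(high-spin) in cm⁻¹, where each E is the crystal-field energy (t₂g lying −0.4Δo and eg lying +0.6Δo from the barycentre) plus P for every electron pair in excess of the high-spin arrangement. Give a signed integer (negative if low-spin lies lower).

Ligand charges: 3×(+0) from H₂O and 3×(+0) from NH₃ sum to +0; with overall charge +2, Fe is +2.
Group 8 minus oxidation state +2 gives a d⁶ configuration for Fe²⁺.
High-spin: t₂g⁴ eg², CFSE = -0.4Δo = -4692 cm⁻¹.
For low-spin the configuration is t₂g⁶ eg⁰: orbital energy -2.4 × 11730 = -28152 cm⁻¹, and 2 additional pairs relative to high-spin add 49620 cm⁻¹, giving 21468 cm⁻¹.
E(LS) − E(HS) = 21468 − (-4692) = 26160 cm⁻¹.

26160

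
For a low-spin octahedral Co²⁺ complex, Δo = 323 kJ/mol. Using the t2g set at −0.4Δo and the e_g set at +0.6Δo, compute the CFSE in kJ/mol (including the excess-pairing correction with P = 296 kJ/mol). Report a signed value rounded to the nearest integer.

Co sits in group 9; removing 2 electrons leaves Co²⁺ with 9 − 2 = 7 d electrons.
The d⁷ electrons fill as t2g^6 e_g^1.
The orbital stabilization is -1.8Δo = -1.8 × 323 = -581 kJ/mol.
High-spin d⁷ would be t2g^5 e_g^2 with 2 pairs; low-spin has 3, so 1 excess pair costs +1P = +296 kJ/mol.
Combining: -581 + 296 = -285 kJ/mol.

-285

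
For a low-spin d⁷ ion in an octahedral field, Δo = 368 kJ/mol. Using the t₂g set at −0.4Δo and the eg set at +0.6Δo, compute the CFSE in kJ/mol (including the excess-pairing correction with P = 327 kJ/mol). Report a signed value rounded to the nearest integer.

Configuration: t₂g⁶ eg¹.
Orbital CFSE = 6(-0.4) + 1(0.6) = -1.8Δo = -1.8 × 368 = -662 kJ/mol.
High-spin d⁷ would be t₂g⁵ eg² with 2 pairs; low-spin has 3, so 1 excess pair costs +1P = +327 kJ/mol.
Combining: -662 + 327 = -335 kJ/mol.

-335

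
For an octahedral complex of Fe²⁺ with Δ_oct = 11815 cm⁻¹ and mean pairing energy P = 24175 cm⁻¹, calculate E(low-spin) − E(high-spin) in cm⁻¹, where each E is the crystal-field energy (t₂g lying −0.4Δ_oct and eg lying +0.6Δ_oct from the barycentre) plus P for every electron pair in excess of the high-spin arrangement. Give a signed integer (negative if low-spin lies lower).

24720

Fe²⁺: group 8, so d-count = 8 − 2 = 6.
High-spin: t₂g⁴ eg², CFSE = -0.4Δ_oct = -4726 cm⁻¹.
Low-spin: t₂g⁶ eg⁰, orbital CFSE = -2.4Δ_oct = -28356 cm⁻¹; plus 2 excess pairs × P = +48350 cm⁻¹; total 19994 cm⁻¹.
E(LS) − E(HS) = 19994 − (-4726) = 24720 cm⁻¹.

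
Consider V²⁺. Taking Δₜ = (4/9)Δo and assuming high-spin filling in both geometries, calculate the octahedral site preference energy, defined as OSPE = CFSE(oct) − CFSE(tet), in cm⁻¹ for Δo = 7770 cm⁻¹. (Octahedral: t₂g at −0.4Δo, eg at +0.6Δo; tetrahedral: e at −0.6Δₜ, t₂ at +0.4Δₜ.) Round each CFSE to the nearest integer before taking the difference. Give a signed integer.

-6561

V is in group 5, so V²⁺ is d³ (5 − 2 = 3).
Octahedral (high-spin): t₂g³ eg⁰, CFSE = 3(−0.4) + 0(+0.6) = -1.2Δo = -1.2 × 7770 = -9324 cm⁻¹.
Tetrahedral: e² t₂¹, CFSE = 2(−0.6) + 1(+0.4) = -0.8Δₜ = -0.8 × (4/9) × 7770 = -2763 cm⁻¹.
OSPE = -9324 − (-2763) = -6561 cm⁻¹.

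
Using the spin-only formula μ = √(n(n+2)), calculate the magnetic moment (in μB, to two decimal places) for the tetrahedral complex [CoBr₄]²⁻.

Each Br⁻ contributes -1; 4 × (-1) = -4. With overall charge -2, Co is in the +2 oxidation state.
Group 9 minus oxidation state +2 gives a d⁷ configuration for Co²⁺.
Tetrahedral fields are weak (Δₜ ≈ 4/9 Δₒ), so electrons fill high-spin.
Configuration: e^4 t2^3 → 3 unpaired electrons.
μ(spin-only) = √[3(3+2)] = √15 ≈ 3.87 μB.

3.87 μB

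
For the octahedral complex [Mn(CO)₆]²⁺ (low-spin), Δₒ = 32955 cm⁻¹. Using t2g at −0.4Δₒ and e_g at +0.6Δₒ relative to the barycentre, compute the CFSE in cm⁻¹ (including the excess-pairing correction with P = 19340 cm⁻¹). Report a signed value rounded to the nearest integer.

-27230

CO is neutral, so the +2 overall charge sits on Mn: oxidation state +2.
Mn sits in group 7; removing 2 electrons leaves Mn²⁺ with 7 − 2 = 5 d electrons.
The d⁵ electrons fill as t2g^5 e_g^0.
The orbital stabilization is -2.0Δₒ = -2.0 × 32955 = -65910 cm⁻¹.
Relative to high-spin t2g^3 e_g^2 (0 paired), the low-spin configuration has 2 additional pairs, contributing +2 × 19340 = +38680 cm⁻¹.
Net CFSE = -65910 + 38680 = -27230 cm⁻¹.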